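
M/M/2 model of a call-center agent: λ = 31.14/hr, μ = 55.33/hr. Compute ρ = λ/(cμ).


ρ = λ/(cμ) = 31.14/(2·55.33) = 31.14/110.66 = 0.2814

Final: 0.2814


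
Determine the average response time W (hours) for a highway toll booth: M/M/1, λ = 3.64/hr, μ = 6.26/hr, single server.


W = 1/(μ−λ) = 1/(6.26 − 3.64) = 1/2.62 = 0.3817 hr

Final: 0.3817 hr


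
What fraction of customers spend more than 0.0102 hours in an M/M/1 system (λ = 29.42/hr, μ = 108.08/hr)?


W ~ Exponential(μ−λ) for M/M/1.
μ − λ = 108.08 − 29.42 = 78.6600
P(W > t) = e^{−(μ−λ)t} = e^{−0.8023} = 0.448282

Final: 0.448282


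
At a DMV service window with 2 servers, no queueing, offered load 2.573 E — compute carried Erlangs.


B(2,2.573) = 0.480907 (Erlang-B)
Carried load = a(1 − B) = 2.573·(1 − 0.480907) = 2.573·0.519093 = 1.3356 E

Final: 1.3356 Erlangs


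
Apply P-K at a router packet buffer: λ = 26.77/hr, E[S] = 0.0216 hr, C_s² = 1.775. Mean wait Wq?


ρ = λ·E[S] = 26.77·0.0216 = 0.5782
E[S²] = E[S]²(1+C_s²) = 0.0216²·(1+1.775) = 0.001295
Wq = λ·E[S²]/(2(1−ρ)) = 26.77·0.001295/(2·0.4218) = 0.04109 hr

Final: 0.04109 hr


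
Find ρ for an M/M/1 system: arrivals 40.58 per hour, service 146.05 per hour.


ρ = λ/μ = 40.58/146.05 = 0.2779

Final: 0.2779


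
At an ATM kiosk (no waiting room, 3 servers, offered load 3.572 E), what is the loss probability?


B(c,a) = (a^c/c!) / Σ_{k=0}^{c} a^k/k!
a^3/3! = 7.595968
Σ terms (k=0..3): 1.00000 + 3.57200 + 6.37959 + 7.59597 = 18.547560
B = 7.595968/18.547560 = 0.409540

Final: 0.409540


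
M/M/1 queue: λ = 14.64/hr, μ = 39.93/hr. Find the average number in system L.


ρ = λ/μ = 14.64/39.93 = 0.3666
L = ρ/(1−ρ) = 0.3666/(1 − 0.3666) = 0.3666/0.6334 = 0.5789

Final: 0.5789


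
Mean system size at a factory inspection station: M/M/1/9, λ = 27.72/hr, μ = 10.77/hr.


ρ = 27.72/10.77 = 2.5738
L = ρ[1 − (K+1)ρ^K + Kρ^(K+1)] / [(1−ρ)(1−ρ^(K+1))]
Numerator: 2.5738·(1 − 10·4956.757858 + 9·12757.783457) = 167950.441831
Denominator: (-1.5738)·(-12756.783457) = 20076.831903
L = 167950.441831/20076.831903 = 8.3654

Final: 8.3654


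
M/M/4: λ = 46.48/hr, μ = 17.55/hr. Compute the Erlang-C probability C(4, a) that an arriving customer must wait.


a = λ/μ = 2.6484; ρ = a/4 = 0.6621
P₀ = 0.061280 (from M/M/c formula)
C(c,a) = [a^c/(c!(1−ρ))]·P₀ = [49.19897/(24·0.3379)]·0.061280
= 6.06690·0.061280 = 0.371780

Final: 0.371780


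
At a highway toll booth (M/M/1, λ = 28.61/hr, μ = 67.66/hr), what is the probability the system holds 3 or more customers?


ρ = 28.61/67.66 = 0.4228
P(N ≥ n) = ρ^n = 0.4228^3 = 0.075606

Final: 0.075606


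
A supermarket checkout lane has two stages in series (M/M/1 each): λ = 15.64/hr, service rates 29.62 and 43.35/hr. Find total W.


Each node sees arrival rate λ = 15.64/hr (tandem ⇒ throughput preserved).
W₁ = 1/(μ₁−λ) = 1/(29.62−15.64) = 0.07153 hr
W₂ = 1/(μ₂−λ) = 1/(43.35−15.64) = 0.03609 hr
W_total = W₁ + W₂ = 0.07153 + 0.03609 = 0.10762 hr

Final: 0.10762 hr


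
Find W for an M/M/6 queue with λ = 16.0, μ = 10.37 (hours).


a = 1.5429; ρ = 0.2572; P₀ = 0.213694
Lq = P₀·a^c·ρ/(c!(1−ρ)²) = 0.001866
Wq = Lq/λ = 0.001866/16.0 = 0.0001166 hr
W = Wq + 1/μ = 0.0001166 + 0.09643 = 0.09655 hr

Final: 0.09655 hr


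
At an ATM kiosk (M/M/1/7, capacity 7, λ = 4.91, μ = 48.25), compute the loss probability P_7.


ρ = λ/μ = 4.91/48.25 = 0.1018
P_K = (1−ρ)ρ^K/(1−ρ^(K+1)) = (0.8982·0.0000001130)/(1 − 0.00000001150)
= 0.0000001015/1.000000 = 0.0000001015

Final: 0.0000001015


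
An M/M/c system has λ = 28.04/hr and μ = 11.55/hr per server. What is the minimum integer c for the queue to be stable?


Stability requires cμ > λ ⇔ c > λ/μ.
λ/μ = 28.04/11.55 = 2.4277
Minimum integer c = ⌊2.4277⌋ + 1 = 3
Check: 3·11.55 = 34.65 > 28.04, while 2·11.55 = 23.10 ≤ 28.04

Final: 3 servers


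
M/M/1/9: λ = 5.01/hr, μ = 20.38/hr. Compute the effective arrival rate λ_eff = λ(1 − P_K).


ρ = 0.2458; P_K = (1−ρ)ρ^9/(1−ρ^10) = 0.000002473
λ_eff = λ(1 − P_K) = 5.01·(1 − 0.000002473) = 5.01·0.999998 = 5.0100 /hr

Final: 5.0100 /hr


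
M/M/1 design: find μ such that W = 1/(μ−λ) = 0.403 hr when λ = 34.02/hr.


W = 1/(μ−λ) ⇒ μ − λ = 1/W = 1/0.403 = 2.4814
μ = λ + 1/W = 34.02 + 2.4814 = 36.5014 per hr

Final: 36.5014 /hr


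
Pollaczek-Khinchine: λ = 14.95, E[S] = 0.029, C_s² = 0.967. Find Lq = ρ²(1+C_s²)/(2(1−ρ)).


ρ = λ·E[S] = 14.95·0.029 = 0.4335
Lq = ρ²(1+C_s²)/(2(1−ρ)) = 0.1880·(1+0.967)/(2·0.5665)
= 0.1880·1.9670/1.1329 = 0.32636

Final: 0.32636


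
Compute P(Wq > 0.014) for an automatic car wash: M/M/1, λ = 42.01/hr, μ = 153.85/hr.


ρ = 42.01/153.85 = 0.2731
P(Wq > t) = ρ·e^{−(μ−λ)t} = 0.2731·e^{−1.5658}
= 0.2731·0.208929 = 0.057050

Final: 0.057050


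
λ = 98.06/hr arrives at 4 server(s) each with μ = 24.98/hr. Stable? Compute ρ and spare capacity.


Total capacity cμ = 4·24.98 = 99.92/hr
ρ = λ/(cμ) = 98.06/99.92 = 0.9814
Stable ⇔ ρ < 1: YES
Spare capacity = cμ − λ = 99.92 − 98.06 = 1.86/hr

Final: ρ = 0.9814; stable; margin = 1.86/hr


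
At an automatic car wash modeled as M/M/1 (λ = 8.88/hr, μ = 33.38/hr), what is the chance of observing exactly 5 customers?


ρ = 8.88/33.38 = 0.2660
P_n = (1−ρ)·ρ^n = (1 − 0.2660)·0.2660^5 = 0.7340·0.001332 = 0.0009779

Final: 0.0009779


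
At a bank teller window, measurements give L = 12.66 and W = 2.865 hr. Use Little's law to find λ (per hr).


λ = L/W = 12.66/2.865 = 4.4188 /hr

Final: 4.4188 /hr


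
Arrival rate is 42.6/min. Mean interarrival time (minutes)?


Mean interarrival time = 1/λ = 1/42.6 minute = 0.02347 minute
In minutes: 0.02347 × 1 = 0.02347 min

Final: 0.02347 min


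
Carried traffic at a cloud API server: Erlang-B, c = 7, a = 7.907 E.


B(7,7.907) = 0.302890 (Erlang-B)
Carried load = a(1 − B) = 7.907·(1 − 0.302890) = 7.907·0.697110 = 5.5121 E

Final: 5.5121 Erlangs


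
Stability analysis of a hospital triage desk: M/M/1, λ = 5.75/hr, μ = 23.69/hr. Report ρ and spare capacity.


Total capacity cμ = 1·23.69 = 23.69/hr
ρ = λ/(cμ) = 5.75/23.69 = 0.2427
Stable ⇔ ρ < 1: YES
Spare capacity = cμ − λ = 23.69 − 5.75 = 17.94/hr

Final: ρ = 0.2427; stable; margin = 17.94/hr


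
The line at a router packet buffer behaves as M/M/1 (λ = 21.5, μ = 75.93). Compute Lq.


ρ = 21.5/75.93 = 0.2832
Lq = ρ²/(1−ρ) = 0.08018/0.7168 = 0.1118

Final: 0.1118


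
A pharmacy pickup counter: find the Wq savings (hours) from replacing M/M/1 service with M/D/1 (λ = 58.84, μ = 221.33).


ρ = 58.84/221.33 = 0.2658
Wq(M/M/1) = ρ/(μ−λ) = 0.2658/162.49 = 0.001636 hr
Wq(M/D/1) = ρ/(2(μ−λ)) = 0.0008180 hr
Savings = 0.001636 − 0.0008180 = 0.0008180 hr

Final: 0.0008180 hr


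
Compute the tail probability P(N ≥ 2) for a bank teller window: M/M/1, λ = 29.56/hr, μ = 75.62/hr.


ρ = 29.56/75.62 = 0.3909
P(N ≥ n) = ρ^n = 0.3909^2 = 0.152804

Final: 0.152804


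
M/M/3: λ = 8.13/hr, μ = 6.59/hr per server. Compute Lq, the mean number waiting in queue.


a = λ/μ = 1.2337; ρ = a/3 = 0.4112
P₀ = 0.283592
Lq = P₀·a^c·ρ / (c!·(1−ρ)²) = 0.283592·1.87765·0.4112/(6·0.34665)
= 0.10528

Final: 0.10528


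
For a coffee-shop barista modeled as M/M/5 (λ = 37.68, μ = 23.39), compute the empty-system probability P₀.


a = λ/μ = 37.68/23.39 = 1.6109; ρ = a/c = 0.3222
Σ_{k=0}^{4} a^k/k! (terms k=0..4) = 1.00000 + 1.61094 + 1.29757 + 0.69677 + 0.28062 = 4.88590
Tail: a^5/(5!(1−ρ)) = 10.84934/(120·0.6778) = 0.13339
P₀ = 1/(4.88590 + 0.13339) = 1/5.01929 = 0.199231

Final: 0.199231


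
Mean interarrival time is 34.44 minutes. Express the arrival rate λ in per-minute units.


λ = 1/(interarrival time) in consistent units.
1 minute = 1 min, so λ = 1/34.44 = 0.02904 per minute

Final: 0.02904 /min


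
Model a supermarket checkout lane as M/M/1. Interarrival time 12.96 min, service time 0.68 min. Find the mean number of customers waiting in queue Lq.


λ = 60/12.96 = 4.6296 /hr
μ = 60/0.68 = 88.2353 /hr
ρ = λ/μ = 4.6296/88.2353 = 0.05247
Lq = ρ²/(1−ρ) = 0.002753/0.9475 = 0.002905

Final: 0.002905


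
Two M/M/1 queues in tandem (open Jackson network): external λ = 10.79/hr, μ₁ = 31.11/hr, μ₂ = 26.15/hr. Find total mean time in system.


Each node sees arrival rate λ = 10.79/hr (tandem ⇒ throughput preserved).
W₁ = 1/(μ₁−λ) = 1/(31.11−10.79) = 0.04921 hr
W₂ = 1/(μ₂−λ) = 1/(26.15−10.79) = 0.06510 hr
W_total = W₁ + W₂ = 0.04921 + 0.06510 = 0.11432 hr

Final: 0.11432 hr


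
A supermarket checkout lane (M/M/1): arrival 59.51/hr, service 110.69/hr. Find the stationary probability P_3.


ρ = 59.51/110.69 = 0.5376
P_n = (1−ρ)·ρ^n = (1 − 0.5376)·0.5376^3 = 0.4624·0.155398 = 0.071852

Final: 0.071852


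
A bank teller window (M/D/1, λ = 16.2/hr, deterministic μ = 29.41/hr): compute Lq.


ρ = 16.2/29.41 = 0.5508
M/D/1: Lq = ρ²/(2(1−ρ)) = 0.3034/(2·0.4492) = 0.33776

Final: 0.33776


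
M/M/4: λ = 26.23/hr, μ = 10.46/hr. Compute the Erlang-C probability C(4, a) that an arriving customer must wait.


a = λ/μ = 2.5076; ρ = a/4 = 0.6269
P₀ = 0.073014 (from M/M/c formula)
C(c,a) = [a^c/(c!(1−ρ))]·P₀ = [39.54271/(24·0.3731)]·0.073014
= 4.41615·0.073014 = 0.322439

Final: 0.322439


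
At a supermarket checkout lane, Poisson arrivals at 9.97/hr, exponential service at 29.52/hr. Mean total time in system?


W = 1/(μ−λ) = 1/(29.52 − 9.97) = 1/19.55 = 0.05115 hr

Final: 0.05115 hr


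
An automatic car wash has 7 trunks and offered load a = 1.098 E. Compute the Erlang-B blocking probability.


B(c,a) = (a^c/c!) / Σ_{k=0}^{c} a^k/k!
a^7/7! = 0.0003818
Σ terms (k=0..7): 1.00000 + 1.09800 + 0.60280 + 0.22063 + 0.06056 + 0.01330 + 0.002434 + 0.0003818 = 2.998104
B = 0.0003818/2.998104 = 0.0001273

Final: 0.0001273


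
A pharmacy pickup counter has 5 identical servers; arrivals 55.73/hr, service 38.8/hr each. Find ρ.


ρ = λ/(cμ) = 55.73/(5·38.8) = 55.73/194.00 = 0.2873

Final: 0.2873


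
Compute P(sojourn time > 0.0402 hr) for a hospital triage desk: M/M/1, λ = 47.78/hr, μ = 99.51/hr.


W ~ Exponential(μ−λ) for M/M/1.
μ − λ = 99.51 − 47.78 = 51.7300
P(W > t) = e^{−(μ−λ)t} = e^{−2.0795} = 0.124987

Final: 0.124987


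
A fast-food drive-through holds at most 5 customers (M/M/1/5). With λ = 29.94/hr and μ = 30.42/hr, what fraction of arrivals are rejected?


ρ = λ/μ = 29.94/30.42 = 0.9842
P_K = (1−ρ)ρ^K/(1−ρ^(K+1)) = (0.01578·0.923555)/(1 − 0.908982)
= 0.014573/0.091018 = 0.160111

Final: 0.160111


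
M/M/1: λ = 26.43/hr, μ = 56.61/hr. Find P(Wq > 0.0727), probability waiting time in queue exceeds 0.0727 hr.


ρ = 26.43/56.61 = 0.4669
P(Wq > t) = ρ·e^{−(μ−λ)t} = 0.4669·e^{−2.1941}
= 0.4669·0.111460 = 0.052038

Final: 0.052038


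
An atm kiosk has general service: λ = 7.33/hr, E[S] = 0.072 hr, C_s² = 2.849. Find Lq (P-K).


ρ = λ·E[S] = 7.33·0.072 = 0.5278
Lq = ρ²(1+C_s²)/(2(1−ρ)) = 0.2785·(1+2.849)/(2·0.4722)
= 0.2785·3.8490/0.9445 = 1.13508

Final: 1.13508


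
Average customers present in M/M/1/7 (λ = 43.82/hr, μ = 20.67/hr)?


ρ = 43.82/20.67 = 2.1200
L = ρ[1 − (K+1)ρ^K + Kρ^(K+1)] / [(1−ρ)(1−ρ^(K+1))]
Numerator: 2.1200·(1 − 8·192.452376 + 7·407.995312) = 2792.752646
Denominator: (-1.1200)·(-406.995312) = 455.826873
L = 2792.752646/455.826873 = 6.1268

Final: 6.1268


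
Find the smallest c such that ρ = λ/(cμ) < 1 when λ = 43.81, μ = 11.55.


Stability requires cμ > λ ⇔ c > λ/μ.
λ/μ = 43.81/11.55 = 3.7931
Minimum integer c = ⌊3.7931⌋ + 1 = 4
Check: 4·11.55 = 46.20 > 43.81, while 3·11.55 = 34.65 ≤ 43.81

Final: 4 servers


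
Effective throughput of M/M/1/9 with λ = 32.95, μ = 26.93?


ρ = 1.2235; P_K = (1−ρ)ρ^9/(1−ρ^10) = 0.210725
λ_eff = λ(1 − P_K) = 32.95·(1 − 0.210725) = 32.95·0.789275 = 26.0066 /hr

Final: 26.0066 /hr


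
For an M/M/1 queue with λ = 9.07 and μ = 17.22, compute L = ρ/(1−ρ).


ρ = λ/μ = 9.07/17.22 = 0.5267
L = ρ/(1−ρ) = 0.5267/(1 − 0.5267) = 0.5267/0.4733 = 1.1129

Final: 1.1129


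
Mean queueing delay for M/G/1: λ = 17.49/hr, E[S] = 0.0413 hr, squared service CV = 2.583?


ρ = λ·E[S] = 17.49·0.0413 = 0.7223
E[S²] = E[S]²(1+C_s²) = 0.0413²·(1+2.583) = 0.006111
Wq = λ·E[S²]/(2(1−ρ)) = 17.49·0.006111/(2·0.2777) = 0.19248 hr

Final: 0.19248 hr


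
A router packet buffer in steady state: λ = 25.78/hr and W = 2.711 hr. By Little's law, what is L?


L = λW = 25.78·2.711 = 69.8896

Final: 69.8896


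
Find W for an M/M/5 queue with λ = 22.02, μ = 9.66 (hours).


a = 2.2795; ρ = 0.4559; P₀ = 0.100814
Lq = P₀·a^c·ρ/(c!(1−ρ)²) = 0.07963
Wq = Lq/λ = 0.07963/22.02 = 0.003616 hr
W = Wq + 1/μ = 0.003616 + 0.10352 = 0.10714 hr

Final: 0.10714 hr


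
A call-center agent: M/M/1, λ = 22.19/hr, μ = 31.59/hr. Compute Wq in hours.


ρ = 22.19/31.59 = 0.7024
Wq = ρ/(μ−λ) = 0.7024/(31.59 − 22.19) = 0.7024/9.40 = 0.07473 hr

Final: 0.07473 hr


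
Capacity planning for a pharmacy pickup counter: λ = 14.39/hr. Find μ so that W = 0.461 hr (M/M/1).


W = 1/(μ−λ) ⇒ μ − λ = 1/W = 1/0.461 = 2.1692
μ = λ + 1/W = 14.39 + 2.1692 = 16.5592 per hr

Final: 16.5592 /hr


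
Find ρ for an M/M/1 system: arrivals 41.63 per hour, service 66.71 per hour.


ρ = λ/μ = 41.63/66.71 = 0.6240

Final: 0.6240


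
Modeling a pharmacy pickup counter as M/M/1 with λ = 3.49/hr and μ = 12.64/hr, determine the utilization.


ρ = λ/μ = 3.49/12.64 = 0.2761

Final: 0.2761


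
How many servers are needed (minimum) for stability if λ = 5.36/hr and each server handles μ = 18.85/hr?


Stability requires cμ > λ ⇔ c > λ/μ.
λ/μ = 5.36/18.85 = 0.2844
Minimum integer c = ⌊0.2844⌋ + 1 = 1
Check: 1·18.85 = 18.85 > 5.36, while 0·18.85 = 0.00 ≤ 5.36

Final: 1 servers


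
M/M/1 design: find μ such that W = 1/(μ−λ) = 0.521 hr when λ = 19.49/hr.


W = 1/(μ−λ) ⇒ μ − λ = 1/W = 1/0.521 = 1.9194
μ = λ + 1/W = 19.49 + 1.9194 = 21.4094 per hr

Final: 21.4094 /hr


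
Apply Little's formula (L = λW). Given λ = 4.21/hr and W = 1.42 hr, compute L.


L = λW = 4.21·1.42 = 5.9782

Final: 5.9782


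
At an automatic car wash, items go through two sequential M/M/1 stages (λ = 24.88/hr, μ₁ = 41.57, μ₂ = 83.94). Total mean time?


Each node sees arrival rate λ = 24.88/hr (tandem ⇒ throughput preserved).
W₁ = 1/(μ₁−λ) = 1/(41.57−24.88) = 0.05992 hr
W₂ = 1/(μ₂−λ) = 1/(83.94−24.88) = 0.01693 hr
W_total = W₁ + W₂ = 0.05992 + 0.01693 = 0.07685 hr

Final: 0.07685 hr


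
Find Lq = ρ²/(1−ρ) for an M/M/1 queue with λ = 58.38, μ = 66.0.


ρ = 58.38/66.0 = 0.8845
Lq = ρ²/(1−ρ) = 0.7824/0.1155 = 6.7769

Final: 6.7769


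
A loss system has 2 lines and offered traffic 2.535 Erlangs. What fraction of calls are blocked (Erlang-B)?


B(c,a) = (a^c/c!) / Σ_{k=0}^{c} a^k/k!
a^2/2! = 3.213113
Σ terms (k=0..2): 1.00000 + 2.53500 + 3.21311 = 6.748113
B = 3.213113/6.748113 = 0.476150

Final: 0.476150


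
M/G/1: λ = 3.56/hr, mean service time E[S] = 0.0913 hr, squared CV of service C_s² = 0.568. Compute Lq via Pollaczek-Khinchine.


ρ = λ·E[S] = 3.56·0.0913 = 0.3250
Lq = ρ²(1+C_s²)/(2(1−ρ)) = 0.1056·(1+0.568)/(2·0.6750)
= 0.1056·1.5680/1.3499 = 0.12271

Final: 0.12271


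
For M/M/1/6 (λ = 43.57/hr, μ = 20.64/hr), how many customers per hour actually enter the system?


ρ = 2.1109; P_K = (1−ρ)ρ^6/(1−ρ^7) = 0.529112
λ_eff = λ(1 − P_K) = 43.57·(1 − 0.529112) = 43.57·0.470888 = 20.5166 /hr

Final: 20.5166 /hr


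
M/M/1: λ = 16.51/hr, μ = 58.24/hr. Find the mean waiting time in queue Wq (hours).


ρ = 16.51/58.24 = 0.2835
Wq = ρ/(μ−λ) = 0.2835/(58.24 − 16.51) = 0.2835/41.73 = 0.006793 hr

Final: 0.006793 hr


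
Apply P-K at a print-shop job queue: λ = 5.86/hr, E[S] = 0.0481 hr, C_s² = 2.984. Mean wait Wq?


ρ = λ·E[S] = 5.86·0.0481 = 0.2819
E[S²] = E[S]²(1+C_s²) = 0.0481²·(1+2.984) = 0.009217
Wq = λ·E[S²]/(2(1−ρ)) = 5.86·0.009217/(2·0.7181) = 0.03761 hr

Final: 0.03761 hr


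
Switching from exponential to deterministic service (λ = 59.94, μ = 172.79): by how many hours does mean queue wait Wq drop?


ρ = 59.94/172.79 = 0.3469
Wq(M/M/1) = ρ/(μ−λ) = 0.3469/112.85 = 0.003074 hr
Wq(M/D/1) = ρ/(2(μ−λ)) = 0.001537 hr
Savings = 0.003074 − 0.001537 = 0.001537 hr

Final: 0.001537 hr


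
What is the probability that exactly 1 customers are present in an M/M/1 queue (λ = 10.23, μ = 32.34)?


ρ = 10.23/32.34 = 0.3163
P_n = (1−ρ)·ρ^n = (1 − 0.3163)·0.3163^1 = 0.6837·0.316327 = 0.216264

Final: 0.216264


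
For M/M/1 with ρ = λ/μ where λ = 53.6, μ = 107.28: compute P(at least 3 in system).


ρ = 53.6/107.28 = 0.4996
P(N ≥ n) = ρ^n = 0.4996^3 = 0.124721

Final: 0.124721


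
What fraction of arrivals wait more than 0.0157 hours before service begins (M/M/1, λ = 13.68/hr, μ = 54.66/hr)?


ρ = 13.68/54.66 = 0.2503
P(Wq > t) = ρ·e^{−(μ−λ)t} = 0.2503·e^{−0.6434}
= 0.2503·0.525510 = 0.131522

Final: 0.131522


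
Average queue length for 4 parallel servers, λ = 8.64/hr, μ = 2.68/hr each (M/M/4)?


a = λ/μ = 3.2239; ρ = a/4 = 0.8060
P₀ = 0.026176
Lq = P₀·a^c·ρ / (c!·(1−ρ)²) = 0.026176·108.02289·0.8060/(24·0.03765)
= 2.52230

Final: 2.52230


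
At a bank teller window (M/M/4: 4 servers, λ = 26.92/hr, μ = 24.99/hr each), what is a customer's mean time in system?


a = 1.0772; ρ = 0.2693; P₀ = 0.339839
Lq = P₀·a^c·ρ/(c!(1−ρ)²) = 0.009618
Wq = Lq/λ = 0.009618/26.92 = 0.0003573 hr
W = Wq + 1/μ = 0.0003573 + 0.04002 = 0.04037 hr

Final: 0.04037 hr


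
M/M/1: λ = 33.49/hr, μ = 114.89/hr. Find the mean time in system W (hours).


W = 1/(μ−λ) = 1/(114.89 − 33.49) = 1/81.40 = 0.01229 hr

Final: 0.01229 hr


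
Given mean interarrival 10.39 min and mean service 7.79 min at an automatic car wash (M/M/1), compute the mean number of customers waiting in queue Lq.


λ = 60/10.39 = 5.7748 /hr
μ = 60/7.79 = 7.7022 /hr
ρ = λ/μ = 5.7748/7.7022 = 0.7498
Lq = ρ²/(1−ρ) = 0.5621/0.2502 = 2.2464

Final: 2.2464


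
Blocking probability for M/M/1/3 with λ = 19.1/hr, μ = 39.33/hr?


ρ = λ/μ = 19.1/39.33 = 0.4856
P_K = (1−ρ)ρ^K/(1−ρ^(K+1)) = (0.5144·0.114532)/(1 − 0.055621)
= 0.058912/0.944379 = 0.062381

Final: 0.062381


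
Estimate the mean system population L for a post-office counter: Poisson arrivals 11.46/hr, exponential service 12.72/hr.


ρ = λ/μ = 11.46/12.72 = 0.9009
L = ρ/(1−ρ) = 0.9009/(1 − 0.9009) = 0.9009/0.09906 = 9.0952

Final: 9.0952


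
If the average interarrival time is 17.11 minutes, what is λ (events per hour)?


λ = 1/(interarrival time) in consistent units.
1 hour = 60 min, so λ = 60/17.11 = 3.5067 per hour

Final: 3.5067 /hr


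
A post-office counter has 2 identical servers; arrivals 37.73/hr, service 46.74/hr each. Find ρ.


ρ = λ/(cμ) = 37.73/(2·46.74) = 37.73/93.48 = 0.4036

Final: 0.4036


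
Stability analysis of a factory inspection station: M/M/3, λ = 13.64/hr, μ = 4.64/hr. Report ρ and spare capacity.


Total capacity cμ = 3·4.64 = 13.92/hr
ρ = λ/(cμ) = 13.64/13.92 = 0.9799
Stable ⇔ ρ < 1: YES
Spare capacity = cμ − λ = 13.92 − 13.64 = 0.28/hr

Final: ρ = 0.9799; stable; margin = 0.28/hr


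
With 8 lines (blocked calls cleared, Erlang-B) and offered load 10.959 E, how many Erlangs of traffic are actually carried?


B(8,10.959) = 0.381025 (Erlang-B)
Carried load = a(1 − B) = 10.959·(1 − 0.381025) = 10.959·0.618975 = 6.7833 E

Final: 6.7833 Erlangs


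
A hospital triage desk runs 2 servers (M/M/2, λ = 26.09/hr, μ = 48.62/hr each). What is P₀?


a = λ/μ = 26.09/48.62 = 0.5366; ρ = a/c = 0.2683
Σ_{k=0}^{1} a^k/k! (terms k=0..1) = 1.00000 + 0.53661 = 1.53661
Tail: a^2/(2!(1−ρ)) = 0.28795/(2·0.7317) = 0.19677
P₀ = 1/(1.53661 + 0.19677) = 1/1.73338 = 0.576907

Final: 0.576907


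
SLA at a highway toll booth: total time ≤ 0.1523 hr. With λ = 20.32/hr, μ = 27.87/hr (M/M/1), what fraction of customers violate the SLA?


W ~ Exponential(μ−λ) for M/M/1.
μ − λ = 27.87 − 20.32 = 7.5500
P(W > t) = e^{−(μ−λ)t} = e^{−1.1499} = 0.316680

Final: 0.316680


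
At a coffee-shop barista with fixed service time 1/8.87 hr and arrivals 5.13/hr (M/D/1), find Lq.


ρ = 5.13/8.87 = 0.5784
M/D/1: Lq = ρ²/(2(1−ρ)) = 0.3345/(2·0.4216) = 0.39665

Final: 0.39665


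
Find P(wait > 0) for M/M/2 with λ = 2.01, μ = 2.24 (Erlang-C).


a = λ/μ = 0.8973; ρ = a/2 = 0.4487
P₀ = 0.380586 (from M/M/c formula)
C(c,a) = [a^c/(c!(1−ρ))]·P₀ = [0.80519/(2·0.5513)]·0.380586
= 0.73021·0.380586 = 0.277907

Final: 0.277907


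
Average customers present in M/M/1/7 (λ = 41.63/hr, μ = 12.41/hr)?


ρ = 41.63/12.41 = 3.3546
L = ρ[1 − (K+1)ρ^K + Kρ^(K+1)] / [(1−ρ)(1−ρ^(K+1))]
Numerator: 3.3546·(1 − 8·4780.159695 + 7·16035.297994) = 248259.744849
Denominator: (-2.3546)·(-16034.297994) = 37753.600917
L = 248259.744849/37753.600917 = 6.5758

Final: 6.5758


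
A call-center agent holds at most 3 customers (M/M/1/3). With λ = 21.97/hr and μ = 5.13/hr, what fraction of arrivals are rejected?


ρ = λ/μ = 21.97/5.13 = 4.2827
P_K = (1−ρ)ρ^K/(1−ρ^(K+1)) = (-3.2827·78.548532)/(1 − 336.395957)
= -257.847424/-335.395957 = 0.768785

Final: 0.768785


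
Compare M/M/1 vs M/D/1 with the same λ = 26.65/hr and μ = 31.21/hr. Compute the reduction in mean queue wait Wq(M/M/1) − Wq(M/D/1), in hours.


ρ = 26.65/31.21 = 0.8539
Wq(M/M/1) = ρ/(μ−λ) = 0.8539/4.56 = 0.18726 hr
Wq(M/D/1) = ρ/(2(μ−λ)) = 0.09363 hr
Savings = 0.18726 − 0.09363 = 0.09363 hr

Final: 0.09363 hr


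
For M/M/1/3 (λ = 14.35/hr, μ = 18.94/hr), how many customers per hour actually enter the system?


ρ = 0.7577; P_K = (1−ρ)ρ^3/(1−ρ^4) = 0.157205
λ_eff = λ(1 − P_K) = 14.35·(1 − 0.157205) = 14.35·0.842795 = 12.0941 /hr

Final: 12.0941 /hr


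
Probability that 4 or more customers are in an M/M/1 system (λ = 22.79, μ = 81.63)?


ρ = 22.79/81.63 = 0.2792
P(N ≥ n) = ρ^n = 0.2792^4 = 0.006075

Final: 0.006075


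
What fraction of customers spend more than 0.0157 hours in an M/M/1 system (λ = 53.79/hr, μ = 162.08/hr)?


W ~ Exponential(μ−λ) for M/M/1.
μ − λ = 162.08 − 53.79 = 108.2900
P(W > t) = e^{−(μ−λ)t} = e^{−1.7002} = 0.182656

Final: 0.182656


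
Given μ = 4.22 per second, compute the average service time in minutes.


Mean service time = 1/μ = 1/4.22 second = 0.23697 second
In minutes: 0.23697 × 0.0166667 = 0.003949 min

Final: 0.003949 min


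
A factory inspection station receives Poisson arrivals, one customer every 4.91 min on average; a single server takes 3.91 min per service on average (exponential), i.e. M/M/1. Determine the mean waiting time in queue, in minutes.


λ = 60/4.91 = 12.2200 /hr
μ = 60/3.91 = 15.3453 /hr
ρ = λ/μ = 12.2200/15.3453 = 0.7963
Wq = ρ/(μ−λ) = 0.7963/(15.3453−12.2200) = 0.25480 hr
In minutes: 0.25480·60 = 15.288 min

Final: 15.288 min


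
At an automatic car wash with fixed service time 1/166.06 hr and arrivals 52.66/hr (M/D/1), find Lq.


ρ = 52.66/166.06 = 0.3171
M/D/1: Lq = ρ²/(2(1−ρ)) = 0.1006/(2·0.6829) = 0.07363

Final: 0.07363


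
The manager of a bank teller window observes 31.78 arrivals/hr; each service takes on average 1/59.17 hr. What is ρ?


ρ = λ/μ = 31.78/59.17 = 0.5371

Final: 0.5371


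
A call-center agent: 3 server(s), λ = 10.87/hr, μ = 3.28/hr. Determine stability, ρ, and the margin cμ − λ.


Total capacity cμ = 3·3.28 = 9.84/hr
ρ = λ/(cμ) = 10.87/9.84 = 1.1047
Stable ⇔ ρ < 1: NO
Spare capacity = cμ − λ = 9.84 − 10.87 = -1.03/hr

Final: ρ = 1.1047; unstable; margin = -1.03/hr


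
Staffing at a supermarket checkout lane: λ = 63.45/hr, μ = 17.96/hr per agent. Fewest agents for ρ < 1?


Stability requires cμ > λ ⇔ c > λ/μ.
λ/μ = 63.45/17.96 = 3.5329
Minimum integer c = ⌊3.5329⌋ + 1 = 4
Check: 4·17.96 = 71.84 > 63.45, while 3·17.96 = 53.88 ≤ 63.45

Final: 4 servers


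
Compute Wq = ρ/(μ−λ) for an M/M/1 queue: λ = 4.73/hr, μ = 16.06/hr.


ρ = 4.73/16.06 = 0.2945
Wq = ρ/(μ−λ) = 0.2945/(16.06 − 4.73) = 0.2945/11.33 = 0.02599 hr

Final: 0.02599 hr


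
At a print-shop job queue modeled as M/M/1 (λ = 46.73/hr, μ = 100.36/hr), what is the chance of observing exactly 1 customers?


ρ = 46.73/100.36 = 0.4656
P_n = (1−ρ)·ρ^n = (1 − 0.4656)·0.4656^1 = 0.5344·0.465624 = 0.248818

Final: 0.248818


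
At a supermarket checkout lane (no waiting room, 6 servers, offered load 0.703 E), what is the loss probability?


B(c,a) = (a^c/c!) / Σ_{k=0}^{c} a^k/k!
a^6/6! = 0.0001676
Σ terms (k=0..6): 1.00000 + 0.70300 + 0.24710 + 0.05790 + 0.01018 + 0.001431 + 0.0001676 = 2.019785
B = 0.0001676/2.019785 = 0.00008300

Final: 0.00008300


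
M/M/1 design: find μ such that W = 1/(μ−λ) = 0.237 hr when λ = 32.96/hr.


W = 1/(μ−λ) ⇒ μ − λ = 1/W = 1/0.237 = 4.2194
μ = λ + 1/W = 32.96 + 4.2194 = 37.1794 per hr

Final: 37.1794 /hr


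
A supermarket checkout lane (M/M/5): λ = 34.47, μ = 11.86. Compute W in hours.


a = 2.9064; ρ = 0.5813; P₀ = 0.051753
Lq = P₀·a^c·ρ/(c!(1−ρ)²) = 0.29654
Wq = Lq/λ = 0.29654/34.47 = 0.008603 hr
W = Wq + 1/μ = 0.008603 + 0.08432 = 0.09292 hr

Final: 0.09292 hr


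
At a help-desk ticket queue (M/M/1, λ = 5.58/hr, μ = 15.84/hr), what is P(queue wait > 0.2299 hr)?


ρ = 5.58/15.84 = 0.3523
P(Wq > t) = ρ·e^{−(μ−λ)t} = 0.3523·e^{−2.3588}
= 0.3523·0.094536 = 0.033302

Final: 0.033302


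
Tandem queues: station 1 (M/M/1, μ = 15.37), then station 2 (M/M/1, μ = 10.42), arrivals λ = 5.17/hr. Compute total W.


Each node sees arrival rate λ = 5.17/hr (tandem ⇒ throughput preserved).
W₁ = 1/(μ₁−λ) = 1/(15.37−5.17) = 0.09804 hr
W₂ = 1/(μ₂−λ) = 1/(10.42−5.17) = 0.19048 hr
W_total = W₁ + W₂ = 0.09804 + 0.19048 = 0.28852 hr

Final: 0.28852 hr


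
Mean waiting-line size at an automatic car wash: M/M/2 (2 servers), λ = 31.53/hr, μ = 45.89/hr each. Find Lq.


a = λ/μ = 0.6871; ρ = a/2 = 0.3435
P₀ = 0.488606
Lq = P₀·a^c·ρ / (c!·(1−ρ)²) = 0.488606·0.47208·0.3435/(2·0.43094)
= 0.09194

Final: 0.09194


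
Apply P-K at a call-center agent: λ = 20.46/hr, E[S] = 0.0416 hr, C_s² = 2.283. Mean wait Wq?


ρ = λ·E[S] = 20.46·0.0416 = 0.8511
E[S²] = E[S]²(1+C_s²) = 0.0416²·(1+2.283) = 0.005681
Wq = λ·E[S²]/(2(1−ρ)) = 20.46·0.005681/(2·0.1489) = 0.39043 hr

Final: 0.39043 hr


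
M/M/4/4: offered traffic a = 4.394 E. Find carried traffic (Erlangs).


B(4,4.394) = 0.347326 (Erlang-B)
Carried load = a(1 − B) = 4.394·(1 − 0.347326) = 4.394·0.652674 = 2.8679 E

Final: 2.8679 Erlangs


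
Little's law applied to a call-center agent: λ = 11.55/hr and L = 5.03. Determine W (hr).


W = L/λ = 5.03/11.55 = 0.4355 hr

Final: 0.4355 hr


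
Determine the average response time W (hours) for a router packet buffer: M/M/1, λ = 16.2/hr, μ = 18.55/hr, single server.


W = 1/(μ−λ) = 1/(18.55 − 16.2) = 1/2.35 = 0.4255 hr

Final: 0.4255 hr


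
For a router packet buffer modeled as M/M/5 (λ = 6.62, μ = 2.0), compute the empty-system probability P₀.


a = λ/μ = 6.62/2.0 = 3.3100; ρ = a/c = 0.6620
Σ_{k=0}^{4} a^k/k! (terms k=0..4) = 1.00000 + 3.31000 + 5.47805 + 6.04412 + 5.00151 = 20.83367
Tail: a^5/(5!(1−ρ)) = 397.31958/(120·0.3380) = 9.79585
P₀ = 1/(20.83367 + 9.79585) = 1/30.62952 = 0.032648

Final: 0.032648


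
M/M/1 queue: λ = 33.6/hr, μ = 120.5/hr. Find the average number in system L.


ρ = λ/μ = 33.6/120.5 = 0.2788
L = ρ/(1−ρ) = 0.2788/(1 − 0.2788) = 0.2788/0.7212 = 0.3867

Final: 0.3867


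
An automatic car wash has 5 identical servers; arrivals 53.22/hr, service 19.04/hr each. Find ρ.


ρ = λ/(cμ) = 53.22/(5·19.04) = 53.22/95.20 = 0.5590

Final: 0.5590


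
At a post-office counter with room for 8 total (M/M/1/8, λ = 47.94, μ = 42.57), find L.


ρ = 47.94/42.57 = 1.1261
L = ρ[1 − (K+1)ρ^K + Kρ^(K+1)] / [(1−ρ)(1−ρ^(K+1))]
Numerator: 1.1261·(1 − 9·2.586753 + 8·2.913060) = 1.152833
Denominator: (-0.1261)·(-1.913060) = 0.241323
L = 1.152833/0.241323 = 4.7771

Final: 4.7771


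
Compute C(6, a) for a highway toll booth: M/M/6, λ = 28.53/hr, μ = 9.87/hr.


a = λ/μ = 2.8906; ρ = a/6 = 0.4818
P₀ = 0.054802 (from M/M/c formula)
C(c,a) = [a^c/(c!(1−ρ))]·P₀ = [583.32114/(720·0.5182)]·0.054802
= 1.56332·0.054802 = 0.085673

Final: 0.085673


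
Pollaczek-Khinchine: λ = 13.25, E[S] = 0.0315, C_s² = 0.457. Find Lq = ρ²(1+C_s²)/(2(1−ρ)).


ρ = λ·E[S] = 13.25·0.0315 = 0.4174
Lq = ρ²(1+C_s²)/(2(1−ρ)) = 0.1742·(1+0.457)/(2·0.5826)
= 0.1742·1.4570/1.1652 = 0.21782

Final: 0.21782


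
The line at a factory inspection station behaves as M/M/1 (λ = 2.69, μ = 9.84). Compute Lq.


ρ = 2.69/9.84 = 0.2734
Lq = ρ²/(1−ρ) = 0.07473/0.7266 = 0.1028

Final: 0.1028


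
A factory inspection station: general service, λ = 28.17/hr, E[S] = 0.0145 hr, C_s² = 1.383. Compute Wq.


ρ = λ·E[S] = 28.17·0.0145 = 0.4085
E[S²] = E[S]²(1+C_s²) = 0.0145²·(1+1.383) = 0.0005010
Wq = λ·E[S²]/(2(1−ρ)) = 28.17·0.0005010/(2·0.5915) = 0.01193 hr

Final: 0.01193 hr


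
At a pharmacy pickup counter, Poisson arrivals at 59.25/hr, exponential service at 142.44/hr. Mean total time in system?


W = 1/(μ−λ) = 1/(142.44 − 59.25) = 1/83.19 = 0.01202 hr

Final: 0.01202 hr


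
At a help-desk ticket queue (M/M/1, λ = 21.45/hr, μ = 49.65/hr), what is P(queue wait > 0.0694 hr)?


ρ = 21.45/49.65 = 0.4320
P(Wq > t) = ρ·e^{−(μ−λ)t} = 0.4320·e^{−1.9571}
= 0.4320·0.141270 = 0.061032

Final: 0.061032


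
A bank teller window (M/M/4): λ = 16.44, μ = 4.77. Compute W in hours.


a = 3.4465; ρ = 0.8616; P₀ = 0.016750
Lq = P₀·a^c·ρ/(c!(1−ρ)²) = 4.43219
Wq = Lq/λ = 4.43219/16.44 = 0.26960 hr
W = Wq + 1/μ = 0.26960 + 0.20964 = 0.47924 hr

Final: 0.47924 hr


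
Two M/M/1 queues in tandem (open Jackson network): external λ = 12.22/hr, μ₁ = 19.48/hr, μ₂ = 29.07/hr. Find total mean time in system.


Each node sees arrival rate λ = 12.22/hr (tandem ⇒ throughput preserved).
W₁ = 1/(μ₁−λ) = 1/(19.48−12.22) = 0.13774 hr
W₂ = 1/(μ₂−λ) = 1/(29.07−12.22) = 0.05935 hr
W_total = W₁ + W₂ = 0.13774 + 0.05935 = 0.19709 hr

Final: 0.19709 hr


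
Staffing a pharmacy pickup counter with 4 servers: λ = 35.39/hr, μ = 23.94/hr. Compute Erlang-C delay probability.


a = λ/μ = 1.4783; ρ = a/4 = 0.3696
P₀ = 0.225990 (from M/M/c formula)
C(c,a) = [a^c/(c!(1−ρ))]·P₀ = [4.77557/(24·0.6304)]·0.225990
= 0.31563·0.225990 = 0.071329

Final: 0.071329


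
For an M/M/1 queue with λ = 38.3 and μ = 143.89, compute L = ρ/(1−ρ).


ρ = λ/μ = 38.3/143.89 = 0.2662
L = ρ/(1−ρ) = 0.2662/(1 − 0.2662) = 0.2662/0.7338 = 0.3627

Final: 0.3627


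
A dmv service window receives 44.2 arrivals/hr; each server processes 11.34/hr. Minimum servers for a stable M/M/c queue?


Stability requires cμ > λ ⇔ c > λ/μ.
λ/μ = 44.2/11.34 = 3.8977
Minimum integer c = ⌊3.8977⌋ + 1 = 4
Check: 4·11.34 = 45.36 > 44.2, while 3·11.34 = 34.02 ≤ 44.2

Final: 4 servers


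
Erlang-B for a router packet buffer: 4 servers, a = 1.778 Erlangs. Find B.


B(c,a) = (a^c/c!) / Σ_{k=0}^{c} a^k/k!
a^4/4! = 0.416405
Σ terms (k=0..4): 1.00000 + 1.77800 + 1.58064 + 0.93679 + 0.41640 = 5.711841
B = 0.416405/5.711841 = 0.072902

Final: 0.072902


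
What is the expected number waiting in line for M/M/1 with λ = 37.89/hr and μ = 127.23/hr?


ρ = 37.89/127.23 = 0.2978
Lq = ρ²/(1−ρ) = 0.08869/0.7022 = 0.1263

Final: 0.1263


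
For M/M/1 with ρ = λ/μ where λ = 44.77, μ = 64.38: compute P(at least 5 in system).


ρ = 44.77/64.38 = 0.6954
P(N ≥ n) = ρ^n = 0.6954^5 = 0.162622

Final: 0.162622


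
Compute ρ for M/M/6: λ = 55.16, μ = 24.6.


ρ = λ/(cμ) = 55.16/(6·24.6) = 55.16/147.60 = 0.3737

Final: 0.3737


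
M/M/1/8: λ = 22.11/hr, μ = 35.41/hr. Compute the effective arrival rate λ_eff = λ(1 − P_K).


ρ = 0.6244; P_K = (1−ρ)ρ^8/(1−ρ^9) = 0.008805
λ_eff = λ(1 − P_K) = 22.11·(1 − 0.008805) = 22.11·0.991195 = 21.9153 /hr

Final: 21.9153 /hr


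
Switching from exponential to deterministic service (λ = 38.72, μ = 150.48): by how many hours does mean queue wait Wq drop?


ρ = 38.72/150.48 = 0.2573
Wq(M/M/1) = ρ/(μ−λ) = 0.2573/111.76 = 0.002302 hr
Wq(M/D/1) = ρ/(2(μ−λ)) = 0.001151 hr
Savings = 0.002302 − 0.001151 = 0.001151 hr

Final: 0.001151 hr


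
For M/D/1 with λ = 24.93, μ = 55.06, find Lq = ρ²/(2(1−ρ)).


ρ = 24.93/55.06 = 0.4528
M/D/1: Lq = ρ²/(2(1−ρ)) = 0.2050/(2·0.5472) = 0.18732

Final: 0.18732


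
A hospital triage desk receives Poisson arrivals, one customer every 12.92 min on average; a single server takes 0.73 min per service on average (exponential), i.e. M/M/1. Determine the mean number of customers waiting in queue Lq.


λ = 60/12.92 = 4.6440 /hr
μ = 60/0.73 = 82.1918 /hr
ρ = λ/μ = 4.6440/82.1918 = 0.05650
Lq = ρ²/(1−ρ) = 0.003192/0.9435 = 0.003384

Final: 0.003384


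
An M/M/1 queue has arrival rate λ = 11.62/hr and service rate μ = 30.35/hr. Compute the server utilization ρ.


ρ = λ/μ = 11.62/30.35 = 0.3829

Final: 0.3829


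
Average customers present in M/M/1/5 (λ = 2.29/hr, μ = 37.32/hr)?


ρ = 2.29/37.32 = 0.06136
L = ρ[1 − (K+1)ρ^K + Kρ^(K+1)] / [(1−ρ)(1−ρ^(K+1))]
Numerator: 0.06136·(1 − 6·0.0000008699 + 5·0.00000005338) = 0.061361
Denominator: (0.9386)·(1.000000) = 0.938639
L = 0.061361/0.938639 = 0.06537

Final: 0.06537


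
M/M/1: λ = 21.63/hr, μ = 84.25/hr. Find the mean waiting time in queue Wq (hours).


ρ = 21.63/84.25 = 0.2567
Wq = ρ/(μ−λ) = 0.2567/(84.25 − 21.63) = 0.2567/62.62 = 0.004100 hr

Final: 0.004100 hr


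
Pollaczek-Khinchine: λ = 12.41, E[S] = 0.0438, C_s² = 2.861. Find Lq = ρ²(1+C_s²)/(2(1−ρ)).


ρ = λ·E[S] = 12.41·0.0438 = 0.5436
Lq = ρ²(1+C_s²)/(2(1−ρ)) = 0.2955·(1+2.861)/(2·0.4564)
= 0.2955·3.8610/0.9129 = 1.24961

Final: 1.24961


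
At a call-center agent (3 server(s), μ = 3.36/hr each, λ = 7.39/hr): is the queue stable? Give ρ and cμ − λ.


Total capacity cμ = 3·3.36 = 10.08/hr
ρ = λ/(cμ) = 7.39/10.08 = 0.7331
Stable ⇔ ρ < 1: YES
Spare capacity = cμ − λ = 10.08 − 7.39 = 2.69/hr

Final: ρ = 0.7331; stable; margin = 2.69/hr


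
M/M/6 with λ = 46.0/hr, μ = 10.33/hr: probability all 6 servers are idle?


a = λ/μ = 46.0/10.33 = 4.4530; ρ = a/c = 0.7422
Σ_{k=0}^{5} a^k/k! (terms k=0..5) = 1.00000 + 4.45305 + 9.91482 + 14.71707 + 16.38396 + 14.59171 = 61.06061
Tail: a^6/(6!(1−ρ)) = 7797.31467/(720·0.2578) = 42.00368
P₀ = 1/(61.06061 + 42.00368) = 1/103.06429 = 0.009703

Final: 0.009703


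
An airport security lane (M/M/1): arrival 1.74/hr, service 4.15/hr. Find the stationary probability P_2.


ρ = 1.74/4.15 = 0.4193
P_n = (1−ρ)·ρ^n = (1 − 0.4193)·0.4193^2 = 0.5807·0.175793 = 0.102087

Final: 0.102087


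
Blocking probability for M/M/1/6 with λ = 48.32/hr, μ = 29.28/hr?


ρ = λ/μ = 48.32/29.28 = 1.6503
P_K = (1−ρ)ρ^K/(1−ρ^(K+1)) = (-0.6503·20.199244)/(1 − 33.334272)
= -13.135028/-32.334272 = 0.406226

Final: 0.406226


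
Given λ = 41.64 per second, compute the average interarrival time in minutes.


Mean interarrival time = 1/λ = 1/41.64 second = 0.02402 second
In minutes: 0.02402 × 0.0166667 = 0.0004003 min

Final: 0.0004003 min


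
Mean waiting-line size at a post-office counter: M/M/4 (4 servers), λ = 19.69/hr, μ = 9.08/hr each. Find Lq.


a = λ/μ = 2.1685; ρ = a/4 = 0.5421
P₀ = 0.108325
Lq = P₀·a^c·ρ / (c!·(1−ρ)²) = 0.108325·22.11258·0.5421/(24·0.20965)
= 0.25809

Final: 0.25809


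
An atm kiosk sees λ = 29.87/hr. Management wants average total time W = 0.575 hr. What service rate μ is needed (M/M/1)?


W = 1/(μ−λ) ⇒ μ − λ = 1/W = 1/0.575 = 1.7391
μ = λ + 1/W = 29.87 + 1.7391 = 31.6091 per hr

Final: 31.6091 /hr


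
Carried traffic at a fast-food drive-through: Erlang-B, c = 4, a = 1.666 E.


B(4,1.666) = 0.062383 (Erlang-B)
Carried load = a(1 − B) = 1.666·(1 − 0.062383) = 1.666·0.937617 = 1.5621 E

Final: 1.5621 Erlangs


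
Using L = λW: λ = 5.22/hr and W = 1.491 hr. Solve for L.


L = λW = 5.22·1.491 = 7.7830

Final: 7.7830


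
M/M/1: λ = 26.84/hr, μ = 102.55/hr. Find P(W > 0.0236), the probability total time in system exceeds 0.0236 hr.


W ~ Exponential(μ−λ) for M/M/1.
μ − λ = 102.55 − 26.84 = 75.7100
P(W > t) = e^{−(μ−λ)t} = e^{−1.7868} = 0.167503

Final: 0.167503


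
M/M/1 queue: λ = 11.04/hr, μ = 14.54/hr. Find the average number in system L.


ρ = λ/μ = 11.04/14.54 = 0.7593
L = ρ/(1−ρ) = 0.7593/(1 − 0.7593) = 0.7593/0.2407 = 3.1543

Final: 3.1543


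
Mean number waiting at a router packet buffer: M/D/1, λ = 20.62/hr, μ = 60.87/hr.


ρ = 20.62/60.87 = 0.3388
M/D/1: Lq = ρ²/(2(1−ρ)) = 0.1148/(2·0.6612) = 0.08677

Final: 0.08677


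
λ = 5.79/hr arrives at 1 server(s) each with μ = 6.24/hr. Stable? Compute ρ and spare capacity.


Total capacity cμ = 1·6.24 = 6.24/hr
ρ = λ/(cμ) = 5.79/6.24 = 0.9279
Stable ⇔ ρ < 1: YES
Spare capacity = cμ − λ = 6.24 − 5.79 = 0.45/hr

Final: ρ = 0.9279; stable; margin = 0.45/hr


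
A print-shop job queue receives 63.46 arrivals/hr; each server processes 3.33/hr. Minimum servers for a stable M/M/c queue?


Stability requires cμ > λ ⇔ c > λ/μ.
λ/μ = 63.46/3.33 = 19.0571
Minimum integer c = ⌊19.0571⌋ + 1 = 20
Check: 20·3.33 = 66.60 > 63.46, while 19·3.33 = 63.27 ≤ 63.46

Final: 20 servers


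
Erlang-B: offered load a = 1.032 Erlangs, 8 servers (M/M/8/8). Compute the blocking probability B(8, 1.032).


B(c,a) = (a^c/c!) / Σ_{k=0}^{c} a^k/k!
a^8/8! = 0.00003191
Σ terms (k=0..8): 1.00000 + 1.03200 + 0.53251 + 0.18318 + 0.04726 + 0.009755 + 0.001678 + 0.0002474 + 0.00003191 = 2.806669
B = 0.00003191/2.806669 = 0.00001137

Final: 0.00001137


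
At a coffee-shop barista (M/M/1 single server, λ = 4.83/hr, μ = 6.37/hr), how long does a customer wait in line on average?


ρ = 4.83/6.37 = 0.7582
Wq = ρ/(μ−λ) = 0.7582/(6.37 − 4.83) = 0.7582/1.54 = 0.4924 hr

Final: 0.4924 hr


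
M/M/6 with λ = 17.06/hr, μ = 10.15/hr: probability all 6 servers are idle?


a = λ/μ = 17.06/10.15 = 1.6808; ρ = a/c = 0.2801
Σ_{k=0}^{5} a^k/k! (terms k=0..5) = 1.00000 + 1.68079 + 1.41252 + 0.79138 + 0.33254 + 0.11179 = 5.32902
Tail: a^6/(6!(1−ρ)) = 22.54644/(720·0.7199) = 0.04350
P₀ = 1/(5.32902 + 0.04350) = 1/5.37252 = 0.186132

Final: 0.186132


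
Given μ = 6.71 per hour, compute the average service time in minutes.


Mean service time = 1/μ = 1/6.71 hour = 0.14903 hour
In minutes: 0.14903 × 60 = 8.9419 min

Final: 8.9419 min


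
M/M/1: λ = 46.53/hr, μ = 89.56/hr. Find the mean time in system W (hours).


W = 1/(μ−λ) = 1/(89.56 − 46.53) = 1/43.03 = 0.02324 hr

Final: 0.02324 hr
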